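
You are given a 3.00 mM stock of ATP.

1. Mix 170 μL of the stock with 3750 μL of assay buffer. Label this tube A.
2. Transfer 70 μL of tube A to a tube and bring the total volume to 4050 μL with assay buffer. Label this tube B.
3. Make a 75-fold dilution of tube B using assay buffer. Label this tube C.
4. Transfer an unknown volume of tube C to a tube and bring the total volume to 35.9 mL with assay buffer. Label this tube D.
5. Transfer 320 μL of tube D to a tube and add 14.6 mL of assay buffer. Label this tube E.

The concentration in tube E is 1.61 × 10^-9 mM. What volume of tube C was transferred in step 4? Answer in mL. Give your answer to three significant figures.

Step 1: 170 μL + 3750 μL = 3920 μL total → factor 3920/170 = 23.059
Step 2: 70 μL brought to 4050 μL → factor 4050/70 = 57.857
Step 3: 75-fold → factor 75
Step 4: v brought to 35.9 mL → factor = 35.9 mL/v
Step 5: 320 μL + 14.6 mL = 14920 μL total → factor 14920/320 = 46.625
Product of known-step factors = 4.6652 × 10^6
Overall factor = 3.00 mM / (1.61 × 10^-9 mM) = 1.8634 × 10^9
Step-4 factor = 1.8634 × 10^9 / 4.6652 × 10^6 = 399.41
v = 35.9 mL / 399.41 = 0.0899 mL

0.0899 mL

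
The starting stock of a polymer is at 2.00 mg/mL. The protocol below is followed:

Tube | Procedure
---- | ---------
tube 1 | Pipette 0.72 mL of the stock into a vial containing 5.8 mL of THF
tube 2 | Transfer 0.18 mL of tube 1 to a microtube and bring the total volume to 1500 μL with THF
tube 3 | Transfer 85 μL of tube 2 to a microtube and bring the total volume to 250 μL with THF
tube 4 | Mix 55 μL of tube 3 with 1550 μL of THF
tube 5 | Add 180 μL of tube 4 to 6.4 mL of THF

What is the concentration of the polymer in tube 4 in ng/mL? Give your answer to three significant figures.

Step 1: 0.72 mL + 5.8 mL = 6.52 mL total → factor 6.52/0.72 = 9.0556
Step 2: 0.18 mL brought to 1500 μL → factor 1.5/0.18 = 8.3333
Step 3: 85 μL brought to 250 μL → factor 250/85 = 2.9412
Step 4: 55 μL + 1550 μL = 1605 μL total → factor 1605/55 = 29.182
Dilution factor through tube 4 = 9.0556 × 8.3333 × 2.9412 × 29.182 = 6476.9
[tube 4] = 2.00 mg/mL / 6476.9 = 0.0003088 mg/mL = 309 ng/mL

309 ng/mL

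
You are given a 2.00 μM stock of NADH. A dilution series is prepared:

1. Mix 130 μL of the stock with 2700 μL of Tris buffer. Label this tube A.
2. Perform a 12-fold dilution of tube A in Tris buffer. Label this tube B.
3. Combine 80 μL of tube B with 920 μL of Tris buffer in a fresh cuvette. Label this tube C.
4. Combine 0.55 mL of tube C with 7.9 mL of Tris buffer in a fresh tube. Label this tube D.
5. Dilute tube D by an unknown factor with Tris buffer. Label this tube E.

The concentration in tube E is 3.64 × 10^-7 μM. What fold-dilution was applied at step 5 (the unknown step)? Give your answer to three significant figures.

Step 1: 130 μL + 2700 μL = 2830 μL total → factor 2830/130 = 21.769
Step 2: 12-fold → factor 12
Step 3: 80 μL + 920 μL = 1000 μL total → factor 1000/80 = 12.5
Step 4: 0.55 mL + 7.9 mL = 8.45 mL total → factor 8.45/0.55 = 15.364
Step 5: unknown factor x
Product of known-step factors = 50168
Overall factor = 2.00 μM / (3.64 × 10^-7 μM) = 5.4945 × 10^6
x = 5.4945 × 10^6 / 50168 = 110

110-fold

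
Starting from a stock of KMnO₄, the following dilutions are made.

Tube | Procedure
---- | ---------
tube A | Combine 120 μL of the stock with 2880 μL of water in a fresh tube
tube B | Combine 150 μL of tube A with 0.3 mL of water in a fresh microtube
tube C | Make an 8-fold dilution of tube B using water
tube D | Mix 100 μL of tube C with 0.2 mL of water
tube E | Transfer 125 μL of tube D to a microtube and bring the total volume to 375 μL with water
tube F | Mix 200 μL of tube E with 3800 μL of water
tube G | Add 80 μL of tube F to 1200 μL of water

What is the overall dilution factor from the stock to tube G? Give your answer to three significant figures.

Step 1: 120 μL + 2880 μL = 3000 μL total → factor 3000/120 = 25
Step 2: 150 μL + 0.3 mL = 450 μL total → factor 450/150 = 3
Step 3: 8-fold → factor 8
Step 4: 100 μL + 0.2 mL = 300 μL total → factor 300/100 = 3
Step 5: 125 μL brought to 375 μL → factor 375/125 = 3
Step 6: 200 μL + 3800 μL = 4000 μL total → factor 4000/200 = 20
Step 7: 80 μL + 1200 μL = 1280 μL total → factor 1280/80 = 16
Overall dilution factor = 25 × 3 × 8 × 3 × 3 × 20 × 16 = 1.728 × 10^6

1.73 × 10^6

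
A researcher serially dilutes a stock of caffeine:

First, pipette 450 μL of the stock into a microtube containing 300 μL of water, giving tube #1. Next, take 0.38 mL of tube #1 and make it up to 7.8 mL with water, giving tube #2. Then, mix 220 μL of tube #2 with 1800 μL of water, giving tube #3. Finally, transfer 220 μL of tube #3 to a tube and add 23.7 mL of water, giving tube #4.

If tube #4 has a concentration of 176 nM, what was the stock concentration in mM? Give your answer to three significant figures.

Step 1: 450 μL + 300 μL = 750 μL total → factor 750/450 = 1.6667
Step 2: 0.38 mL brought to 7.8 mL → factor 7.8/0.38 = 20.526
Step 3: 220 μL + 1800 μL = 2020 μL total → factor 2020/220 = 9.1818
Step 4: 220 μL + 23.7 mL = 23920 μL total → factor 23920/220 = 108.73
Overall dilution factor = 1.6667 × 20.526 × 9.1818 × 108.73 = 34153
Stock = 176 nM × 34153 = 6.011 × 10^6 nM = 6.01 mM

6.01 mM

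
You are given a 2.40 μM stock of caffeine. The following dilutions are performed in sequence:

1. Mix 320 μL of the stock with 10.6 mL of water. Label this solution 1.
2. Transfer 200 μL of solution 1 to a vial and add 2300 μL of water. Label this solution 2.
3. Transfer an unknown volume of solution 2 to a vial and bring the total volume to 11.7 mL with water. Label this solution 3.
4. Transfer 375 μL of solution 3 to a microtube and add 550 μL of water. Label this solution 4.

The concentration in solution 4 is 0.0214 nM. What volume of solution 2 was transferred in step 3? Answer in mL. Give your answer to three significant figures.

0.110 mL

Step 1: 320 μL + 10.6 mL = 10920 μL total → factor 10920/320 = 34.125
Step 2: 200 μL + 2300 μL = 2500 μL total → factor 2500/200 = 12.5
Step 3: v brought to 11.7 mL → factor = 11.7 mL/v
Step 4: 375 μL + 550 μL = 925 μL total → factor 925/375 = 2.4667
Product of known-step factors = 1052.2
Overall factor = 2.40 μM / (0.0214 nM) = 1.1215 × 10^5
Step-3 factor = 1.1215 × 10^5 / 1052.2 = 106.59
v = 11.7 mL / 106.59 = 0.110 mL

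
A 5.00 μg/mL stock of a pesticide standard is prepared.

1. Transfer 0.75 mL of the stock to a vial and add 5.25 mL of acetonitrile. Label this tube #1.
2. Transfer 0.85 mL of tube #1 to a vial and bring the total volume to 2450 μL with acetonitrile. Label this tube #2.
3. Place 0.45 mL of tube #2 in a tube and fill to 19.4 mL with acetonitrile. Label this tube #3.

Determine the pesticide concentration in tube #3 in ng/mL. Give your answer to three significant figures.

5.03 ng/mL

Step 1: 0.75 mL + 5.25 mL = 6 mL total → factor 6/0.75 = 8
Step 2: 0.85 mL brought to 2450 μL → factor 2.45/0.85 = 2.8824
Step 3: 0.45 mL brought to 19.4 mL → factor 19.4/0.45 = 43.111
Overall dilution factor = 8 × 2.8824 × 43.111 = 994.09
Final = 5.00 μg/mL / 994.09 = 0.005030 μg/mL = 5.03 ng/mL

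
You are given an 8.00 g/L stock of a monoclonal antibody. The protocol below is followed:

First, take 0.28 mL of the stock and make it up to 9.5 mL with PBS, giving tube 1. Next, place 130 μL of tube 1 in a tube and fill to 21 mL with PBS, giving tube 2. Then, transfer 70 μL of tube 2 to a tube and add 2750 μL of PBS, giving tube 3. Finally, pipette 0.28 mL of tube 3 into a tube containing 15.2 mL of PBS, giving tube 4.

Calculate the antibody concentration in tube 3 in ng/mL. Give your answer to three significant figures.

36.2 ng/mL

Step 1: 0.28 mL brought to 9.5 mL → factor 9.5/0.28 = 33.929
Step 2: 130 μL brought to 21 mL → factor 21000/130 = 161.54
Step 3: 70 μL + 2750 μL = 2820 μL total → factor 2820/70 = 40.286
Dilution factor through tube 3 = 33.929 × 161.54 × 40.286 = 2.208 × 10^5
[tube 3] = 8.00 g/L / 2.208 × 10^5 = 3.623 × 10^-5 g/L = 36.2 ng/mL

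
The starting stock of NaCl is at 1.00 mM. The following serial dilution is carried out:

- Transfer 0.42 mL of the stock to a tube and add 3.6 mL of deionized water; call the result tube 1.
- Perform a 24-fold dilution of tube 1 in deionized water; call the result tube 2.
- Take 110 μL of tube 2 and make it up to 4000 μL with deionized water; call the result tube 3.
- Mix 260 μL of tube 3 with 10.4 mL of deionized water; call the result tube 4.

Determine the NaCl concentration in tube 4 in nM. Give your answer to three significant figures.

Step 1: 0.42 mL + 3.6 mL = 4.02 mL total → factor 4.02/0.42 = 9.5714
Step 2: 24-fold → factor 24
Step 3: 110 μL brought to 4000 μL → factor 4000/110 = 36.364
Step 4: 260 μL + 10.4 mL = 10660 μL total → factor 10660/260 = 41
Overall dilution factor = 9.5714 × 24 × 36.364 × 41 = 3.4248 × 10^5
Final = 1.00 mM / 3.4248 × 10^5 = 2.920 × 10^-6 mM = 2.92 nM

2.92 nM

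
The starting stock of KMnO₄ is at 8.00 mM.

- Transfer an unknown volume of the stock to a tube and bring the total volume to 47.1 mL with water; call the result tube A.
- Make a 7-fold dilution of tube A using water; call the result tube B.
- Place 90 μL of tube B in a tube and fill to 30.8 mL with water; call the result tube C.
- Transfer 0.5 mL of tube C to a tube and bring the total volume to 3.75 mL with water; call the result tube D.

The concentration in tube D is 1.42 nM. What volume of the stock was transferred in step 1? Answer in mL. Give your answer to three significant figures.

0.150 mL

Step 1: v brought to 47.1 mL → factor = 47.1 mL/v
Step 2: 7-fold → factor 7
Step 3: 90 μL brought to 30.8 mL → factor 30800/90 = 342.22
Step 4: 0.5 mL brought to 3.75 mL → factor 3.75/0.5 = 7.5
Product of known-step factors = 17967
Overall factor = 8.00 mM / (1.42 nM) = 5.6338 × 10^6
Step-1 factor = 5.6338 × 10^6 / 17967 = 313.57
v = 47.1 mL / 313.57 = 0.150 mL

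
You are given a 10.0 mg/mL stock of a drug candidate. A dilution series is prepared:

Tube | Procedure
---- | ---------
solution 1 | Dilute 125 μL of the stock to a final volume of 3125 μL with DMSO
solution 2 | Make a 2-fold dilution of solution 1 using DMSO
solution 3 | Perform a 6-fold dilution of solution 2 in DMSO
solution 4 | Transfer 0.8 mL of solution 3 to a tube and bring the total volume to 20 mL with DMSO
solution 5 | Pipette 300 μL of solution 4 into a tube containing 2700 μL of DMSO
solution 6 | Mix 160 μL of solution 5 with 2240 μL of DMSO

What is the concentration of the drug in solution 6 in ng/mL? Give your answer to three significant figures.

8.89 ng/mL

Step 1: 125 μL brought to 3125 μL → factor 3125/125 = 25
Step 2: 2-fold → factor 2
Step 3: 6-fold → factor 6
Step 4: 0.8 mL brought to 20 mL → factor 20/0.8 = 25
Step 5: 300 μL + 2700 μL = 3000 μL total → factor 3000/300 = 10
Step 6: 160 μL + 2240 μL = 2400 μL total → factor 2400/160 = 15
Overall dilution factor = 25 × 2 × 6 × 25 × 10 × 15 = 1.125 × 10^6
Final = 10.0 mg/mL / 1.125 × 10^6 = 8.889 × 10^-6 mg/mL = 8.89 ng/mL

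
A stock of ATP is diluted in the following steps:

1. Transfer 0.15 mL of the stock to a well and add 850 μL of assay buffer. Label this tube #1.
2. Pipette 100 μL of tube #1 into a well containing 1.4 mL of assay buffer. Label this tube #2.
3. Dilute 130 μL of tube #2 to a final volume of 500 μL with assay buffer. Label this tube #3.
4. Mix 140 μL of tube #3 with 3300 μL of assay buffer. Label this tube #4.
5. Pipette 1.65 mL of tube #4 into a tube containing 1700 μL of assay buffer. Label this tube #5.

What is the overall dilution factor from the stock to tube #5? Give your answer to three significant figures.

Step 1: 0.15 mL + 850 μL = 1 mL total → factor 1/0.15 = 6.6667
Step 2: 100 μL + 1.4 mL = 1500 μL total → factor 1500/100 = 15
Step 3: 130 μL brought to 500 μL → factor 500/130 = 3.8462
Step 4: 140 μL + 3300 μL = 3440 μL total → factor 3440/140 = 24.571
Step 5: 1.65 mL + 1700 μL = 3.35 mL total → factor 3.35/1.65 = 2.0303
Overall dilution factor = 6.6667 × 15 × 3.8462 × 24.571 × 2.0303 = 19187

1.92 × 10^4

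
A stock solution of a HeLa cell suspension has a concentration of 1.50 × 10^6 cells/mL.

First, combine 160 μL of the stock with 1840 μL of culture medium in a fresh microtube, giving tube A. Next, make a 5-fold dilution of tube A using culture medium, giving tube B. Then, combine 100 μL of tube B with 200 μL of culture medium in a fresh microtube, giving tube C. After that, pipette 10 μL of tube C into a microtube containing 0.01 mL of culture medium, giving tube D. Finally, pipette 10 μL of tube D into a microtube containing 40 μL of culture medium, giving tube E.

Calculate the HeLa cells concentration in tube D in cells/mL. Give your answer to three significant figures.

Step 1: 160 μL + 1840 μL = 2000 μL total → factor 2000/160 = 12.5
Step 2: 5-fold → factor 5
Step 3: 100 μL + 200 μL = 300 μL total → factor 300/100 = 3
Step 4: 10 μL + 0.01 mL = 20 μL total → factor 20/10 = 2
Dilution factor through tube D = 12.5 × 5 × 3 × 2 = 375
[tube D] = 1.50 × 10^6 cells/mL / 375 = 4.00 × 10^3 cells/mL

4.00 × 10^3 cells/mL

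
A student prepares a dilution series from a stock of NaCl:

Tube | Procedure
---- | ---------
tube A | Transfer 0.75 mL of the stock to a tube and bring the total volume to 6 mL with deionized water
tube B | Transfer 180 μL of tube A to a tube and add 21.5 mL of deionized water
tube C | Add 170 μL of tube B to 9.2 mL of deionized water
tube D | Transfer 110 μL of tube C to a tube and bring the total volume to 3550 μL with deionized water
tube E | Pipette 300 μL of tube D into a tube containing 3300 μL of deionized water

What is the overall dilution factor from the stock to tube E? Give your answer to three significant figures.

2.06 × 10^7

Step 1: 0.75 mL brought to 6 mL → factor 6/0.75 = 8
Step 2: 180 μL + 21.5 mL = 21680 μL total → factor 21680/180 = 120.44
Step 3: 170 μL + 9.2 mL = 9370 μL total → factor 9370/170 = 55.118
Step 4: 110 μL brought to 3550 μL → factor 3550/110 = 32.273
Step 5: 300 μL + 3300 μL = 3600 μL total → factor 3600/300 = 12
Overall dilution factor = 8 × 120.44 × 55.118 × 32.273 × 12 = 2.0568 × 10^7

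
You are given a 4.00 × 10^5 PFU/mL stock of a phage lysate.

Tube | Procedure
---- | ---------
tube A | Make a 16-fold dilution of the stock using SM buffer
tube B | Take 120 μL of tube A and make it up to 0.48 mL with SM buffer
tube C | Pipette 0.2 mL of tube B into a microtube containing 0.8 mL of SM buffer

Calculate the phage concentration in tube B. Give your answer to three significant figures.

Step 1: 16-fold → factor 16
Step 2: 120 μL brought to 0.48 mL → factor 480/120 = 4
Dilution factor through tube B = 16 × 4 = 64
[tube B] = 4.00 × 10^5 PFU/mL / 64 = 6.25 × 10^3 PFU/mL

6.25 × 10^3 PFU/mL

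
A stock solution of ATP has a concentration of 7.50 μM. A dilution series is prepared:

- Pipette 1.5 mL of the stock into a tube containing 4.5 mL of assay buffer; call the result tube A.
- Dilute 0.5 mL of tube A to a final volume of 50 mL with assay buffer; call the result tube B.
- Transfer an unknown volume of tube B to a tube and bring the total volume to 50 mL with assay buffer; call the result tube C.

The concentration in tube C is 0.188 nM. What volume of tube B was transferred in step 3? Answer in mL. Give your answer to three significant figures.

0.501 mL

Step 1: 1.5 mL + 4.5 mL = 6 mL total → factor 6/1.5 = 4
Step 2: 0.5 mL brought to 50 mL → factor 50/0.5 = 100
Step 3: v brought to 50 mL → factor = 50 mL/v
Product of known-step factors = 400
Overall factor = 7.50 μM / (0.188 nM) = 39894
Step-3 factor = 39894 / 400 = 99.734
v = 50 mL / 99.734 = 0.501 mL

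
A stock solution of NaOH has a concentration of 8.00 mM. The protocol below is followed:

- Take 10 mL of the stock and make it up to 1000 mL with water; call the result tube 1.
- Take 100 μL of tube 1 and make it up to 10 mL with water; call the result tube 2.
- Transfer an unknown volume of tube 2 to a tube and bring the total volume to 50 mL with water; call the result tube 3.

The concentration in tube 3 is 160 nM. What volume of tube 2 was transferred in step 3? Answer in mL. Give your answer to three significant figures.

10.0 mL

Step 1: 10 mL brought to 1000 mL → factor 1000/10 = 100
Step 2: 100 μL brought to 10 mL → factor 10000/100 = 100
Step 3: v brought to 50 mL → factor = 50 mL/v
Product of known-step factors = 10000
Overall factor = 8.00 mM / (160 nM) = 50000
Step-3 factor = 50000 / 10000 = 5
v = 50 mL / 5 = 10.0 mL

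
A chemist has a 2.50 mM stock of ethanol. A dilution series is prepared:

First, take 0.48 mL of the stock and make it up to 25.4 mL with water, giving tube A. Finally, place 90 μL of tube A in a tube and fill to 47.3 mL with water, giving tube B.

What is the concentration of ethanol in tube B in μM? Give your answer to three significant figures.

0.0899 μM

Step 1: 0.48 mL brought to 25.4 mL → factor 25.4/0.48 = 52.917
Step 2: 90 μL brought to 47.3 mL → factor 47300/90 = 525.56
Overall dilution factor = 52.917 × 525.56 = 27811
Final = 2.50 mM / 27811 = 8.989 × 10^-5 mM = 0.0899 μM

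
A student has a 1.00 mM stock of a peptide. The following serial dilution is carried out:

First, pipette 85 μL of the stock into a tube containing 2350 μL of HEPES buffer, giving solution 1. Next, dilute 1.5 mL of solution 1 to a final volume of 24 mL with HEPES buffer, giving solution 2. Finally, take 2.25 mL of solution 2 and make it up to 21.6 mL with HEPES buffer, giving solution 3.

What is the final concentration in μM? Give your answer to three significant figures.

0.227 μM

Step 1: 85 μL + 2350 μL = 2435 μL total → factor 2435/85 = 28.647
Step 2: 1.5 mL brought to 24 mL → factor 24/1.5 = 16
Step 3: 2.25 mL brought to 21.6 mL → factor 21.6/2.25 = 9.6
Overall dilution factor = 28.647 × 16 × 9.6 = 4400.2
Final = 1.00 mM / 4400.2 = 0.0002273 mM = 0.227 μM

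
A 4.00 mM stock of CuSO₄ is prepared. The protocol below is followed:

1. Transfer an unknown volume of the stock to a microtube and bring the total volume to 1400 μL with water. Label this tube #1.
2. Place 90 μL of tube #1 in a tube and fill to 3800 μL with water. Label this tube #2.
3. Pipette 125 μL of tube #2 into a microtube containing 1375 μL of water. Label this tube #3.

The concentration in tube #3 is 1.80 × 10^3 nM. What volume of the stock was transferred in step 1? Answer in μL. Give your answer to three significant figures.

Step 1: v brought to 1400 μL → factor = 1400 μL/v
Step 2: 90 μL brought to 3800 μL → factor 3800/90 = 42.222
Step 3: 125 μL + 1375 μL = 1500 μL total → factor 1500/125 = 12
Product of known-step factors = 506.67
Overall factor = 4.00 mM / (1.80 × 10^3 nM) = 2222.2
Step-1 factor = 2222.2 / 506.67 = 4.386
v = 1400 μL / 4.386 = 319 μL

319 μL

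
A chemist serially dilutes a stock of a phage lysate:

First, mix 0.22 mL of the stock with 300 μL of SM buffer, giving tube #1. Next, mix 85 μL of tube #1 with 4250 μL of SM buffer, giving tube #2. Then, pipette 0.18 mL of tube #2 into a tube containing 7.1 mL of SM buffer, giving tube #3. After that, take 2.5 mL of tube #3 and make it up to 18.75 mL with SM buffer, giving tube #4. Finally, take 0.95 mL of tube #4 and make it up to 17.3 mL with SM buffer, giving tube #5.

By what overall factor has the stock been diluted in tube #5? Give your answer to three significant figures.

Step 1: 0.22 mL + 300 μL = 0.52 mL total → factor 0.52/0.22 = 2.3636
Step 2: 85 μL + 4250 μL = 4335 μL total → factor 4335/85 = 51
Step 3: 0.18 mL + 7.1 mL = 7.28 mL total → factor 7.28/0.18 = 40.444
Step 4: 2.5 mL brought to 18.75 mL → factor 18.75/2.5 = 7.5
Step 5: 0.95 mL brought to 17.3 mL → factor 17.3/0.95 = 18.211
Overall dilution factor = 2.3636 × 51 × 40.444 × 7.5 × 18.211 = 6.6588 × 10^5

6.66 × 10^5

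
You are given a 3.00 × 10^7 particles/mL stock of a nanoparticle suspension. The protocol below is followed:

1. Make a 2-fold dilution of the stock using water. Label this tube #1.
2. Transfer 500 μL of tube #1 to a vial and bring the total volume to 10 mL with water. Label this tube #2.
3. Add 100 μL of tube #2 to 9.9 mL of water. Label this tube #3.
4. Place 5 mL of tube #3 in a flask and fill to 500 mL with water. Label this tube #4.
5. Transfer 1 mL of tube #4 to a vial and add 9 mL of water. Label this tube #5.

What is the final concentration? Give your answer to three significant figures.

7.50 particles/mL

Step 1: 2-fold → factor 2
Step 2: 500 μL brought to 10 mL → factor 10000/500 = 20
Step 3: 100 μL + 9.9 mL = 10000 μL total → factor 10000/100 = 100
Step 4: 5 mL brought to 500 mL → factor 500/5 = 100
Step 5: 1 mL + 9 mL = 10 mL total → factor 10/1 = 10
Overall dilution factor = 2 × 20 × 100 × 100 × 10 = 4 × 10^6
Final = 3.00 × 10^7 particles/mL / 4 × 10^6 = 7.50 particles/mL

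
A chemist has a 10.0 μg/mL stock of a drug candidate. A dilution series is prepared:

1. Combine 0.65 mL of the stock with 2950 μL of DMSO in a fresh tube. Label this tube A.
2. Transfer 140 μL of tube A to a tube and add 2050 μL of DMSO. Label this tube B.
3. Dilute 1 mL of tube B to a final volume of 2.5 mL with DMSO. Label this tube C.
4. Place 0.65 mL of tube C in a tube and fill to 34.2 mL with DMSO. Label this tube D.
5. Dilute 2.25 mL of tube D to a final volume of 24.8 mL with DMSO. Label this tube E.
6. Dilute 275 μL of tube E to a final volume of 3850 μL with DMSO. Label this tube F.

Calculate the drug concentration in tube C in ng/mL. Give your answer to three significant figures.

Step 1: 0.65 mL + 2950 μL = 3.6 mL total → factor 3.6/0.65 = 5.5385
Step 2: 140 μL + 2050 μL = 2190 μL total → factor 2190/140 = 15.643
Step 3: 1 mL brought to 2.5 mL → factor 2.5/1 = 2.5
Dilution factor through tube C = 5.5385 × 15.643 × 2.5 = 216.59
[tube C] = 10.0 μg/mL / 216.59 = 0.04617 μg/mL = 46.2 ng/mL

46.2 ng/mL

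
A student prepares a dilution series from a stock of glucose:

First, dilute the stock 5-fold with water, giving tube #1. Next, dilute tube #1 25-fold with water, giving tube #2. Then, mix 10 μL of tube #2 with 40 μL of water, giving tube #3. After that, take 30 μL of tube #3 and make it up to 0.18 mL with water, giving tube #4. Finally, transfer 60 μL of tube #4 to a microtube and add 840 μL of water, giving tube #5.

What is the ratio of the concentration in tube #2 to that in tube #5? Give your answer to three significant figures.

450

Step 1: 5-fold → factor 5
Step 2: 25-fold → factor 25
Step 3: 10 μL + 40 μL = 50 μL total → factor 50/10 = 5
Step 4: 30 μL brought to 0.18 mL → factor 180/30 = 6
Step 5: 60 μL + 840 μL = 900 μL total → factor 900/60 = 15
Dilution factor to tube #2 = 125; to tube #5 = 56250
[tube #2]/[tube #5] = (factor to tube #5)/(factor to tube #2) = 56250/125 = 450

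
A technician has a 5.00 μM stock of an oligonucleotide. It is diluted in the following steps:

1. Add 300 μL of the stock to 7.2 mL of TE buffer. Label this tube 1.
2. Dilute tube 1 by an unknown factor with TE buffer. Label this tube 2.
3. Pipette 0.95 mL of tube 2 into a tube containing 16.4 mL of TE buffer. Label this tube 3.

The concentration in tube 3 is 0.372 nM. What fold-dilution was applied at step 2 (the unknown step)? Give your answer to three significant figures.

Step 1: 300 μL + 7.2 mL = 7500 μL total → factor 7500/300 = 25
Step 2: unknown factor x
Step 3: 0.95 mL + 16.4 mL = 17.35 mL total → factor 17.35/0.95 = 18.263
Product of known-step factors = 456.58
Overall factor = 5.00 μM / (0.372 nM) = 13441
x = 13441 / 456.58 = 29.4

29.4-fold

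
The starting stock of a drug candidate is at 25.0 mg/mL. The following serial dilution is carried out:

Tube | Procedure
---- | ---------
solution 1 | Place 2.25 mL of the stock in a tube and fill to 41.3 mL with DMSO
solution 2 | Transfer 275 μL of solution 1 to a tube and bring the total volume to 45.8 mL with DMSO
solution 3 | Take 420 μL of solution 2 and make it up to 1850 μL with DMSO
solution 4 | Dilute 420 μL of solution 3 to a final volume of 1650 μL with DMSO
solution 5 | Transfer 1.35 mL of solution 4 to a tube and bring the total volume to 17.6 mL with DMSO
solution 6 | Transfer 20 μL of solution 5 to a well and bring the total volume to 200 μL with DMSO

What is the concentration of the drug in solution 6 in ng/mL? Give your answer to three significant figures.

3.62 ng/mL

Step 1: 2.25 mL brought to 41.3 mL → factor 41.3/2.25 = 18.356
Step 2: 275 μL brought to 45.8 mL → factor 45800/275 = 166.55
Step 3: 420 μL brought to 1850 μL → factor 1850/420 = 4.4048
Step 4: 420 μL brought to 1650 μL → factor 1650/420 = 3.9286
Step 5: 1.35 mL brought to 17.6 mL → factor 17.6/1.35 = 13.037
Step 6: 20 μL brought to 200 μL → factor 200/20 = 10
Overall dilution factor = 18.356 × 166.55 × 4.4048 × 3.9286 × 13.037 × 10 = 6.8966 × 10^6
Final = 25.0 mg/mL / 6.8966 × 10^6 = 3.625 × 10^-6 mg/mL = 3.62 ng/mL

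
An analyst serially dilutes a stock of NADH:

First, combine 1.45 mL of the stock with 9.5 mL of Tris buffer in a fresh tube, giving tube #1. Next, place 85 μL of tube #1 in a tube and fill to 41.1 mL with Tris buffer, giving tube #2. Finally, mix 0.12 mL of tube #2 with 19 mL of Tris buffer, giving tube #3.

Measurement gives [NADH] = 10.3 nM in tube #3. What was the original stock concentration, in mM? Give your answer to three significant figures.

5.99 mM

Step 1: 1.45 mL + 9.5 mL = 10.95 mL total → factor 10.95/1.45 = 7.5517
Step 2: 85 μL brought to 41.1 mL → factor 41100/85 = 483.53
Step 3: 0.12 mL + 19 mL = 19.12 mL total → factor 19.12/0.12 = 159.33
Overall dilution factor = 7.5517 × 483.53 × 159.33 = 5.818 × 10^5
Stock = 10.3 nM × 5.818 × 10^5 = 5.993 × 10^6 nM = 5.99 mM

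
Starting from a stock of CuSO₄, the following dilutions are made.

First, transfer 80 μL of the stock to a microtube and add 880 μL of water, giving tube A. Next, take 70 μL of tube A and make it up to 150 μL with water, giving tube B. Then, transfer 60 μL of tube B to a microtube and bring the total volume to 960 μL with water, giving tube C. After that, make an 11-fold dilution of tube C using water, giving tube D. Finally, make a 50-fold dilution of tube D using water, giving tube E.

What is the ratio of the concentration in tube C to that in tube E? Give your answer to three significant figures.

Step 1: 80 μL + 880 μL = 960 μL total → factor 960/80 = 12
Step 2: 70 μL brought to 150 μL → factor 150/70 = 2.1429
Step 3: 60 μL brought to 960 μL → factor 960/60 = 16
Step 4: 11-fold → factor 11
Step 5: 50-fold → factor 50
Dilution factor to tube C = 411.43; to tube E = 2.2629 × 10^5
[tube C]/[tube E] = (factor to tube E)/(factor to tube C) = 2.2629 × 10^5/411.43 = 550

550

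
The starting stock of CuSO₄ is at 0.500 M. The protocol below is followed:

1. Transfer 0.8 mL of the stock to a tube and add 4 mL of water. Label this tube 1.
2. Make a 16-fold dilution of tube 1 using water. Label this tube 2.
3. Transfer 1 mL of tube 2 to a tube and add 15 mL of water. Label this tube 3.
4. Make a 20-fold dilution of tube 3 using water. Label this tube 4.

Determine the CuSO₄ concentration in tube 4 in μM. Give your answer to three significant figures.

16.3 μM

Step 1: 0.8 mL + 4 mL = 4.8 mL total → factor 4.8/0.8 = 6
Step 2: 16-fold → factor 16
Step 3: 1 mL + 15 mL = 16 mL total → factor 16/1 = 16
Step 4: 20-fold → factor 20
Overall dilution factor = 6 × 16 × 16 × 20 = 30720
Final = 0.500 M / 30720 = 1.628 × 10^-5 M = 16.3 μM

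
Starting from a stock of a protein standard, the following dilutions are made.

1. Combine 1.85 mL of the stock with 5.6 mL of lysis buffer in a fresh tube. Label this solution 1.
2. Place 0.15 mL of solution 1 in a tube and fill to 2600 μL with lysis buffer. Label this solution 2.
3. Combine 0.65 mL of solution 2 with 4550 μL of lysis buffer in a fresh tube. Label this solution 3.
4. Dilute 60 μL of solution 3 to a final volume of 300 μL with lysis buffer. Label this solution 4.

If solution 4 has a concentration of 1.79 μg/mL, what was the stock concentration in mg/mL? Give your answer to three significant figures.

5.00 mg/mL

Step 1: 1.85 mL + 5.6 mL = 7.45 mL total → factor 7.45/1.85 = 4.027
Step 2: 0.15 mL brought to 2600 μL → factor 2.6/0.15 = 17.333
Step 3: 0.65 mL + 4550 μL = 5.2 mL total → factor 5.2/0.65 = 8
Step 4: 60 μL brought to 300 μL → factor 300/60 = 5
Overall dilution factor = 4.027 × 17.333 × 8 × 5 = 2792.1
Stock = 1.79 μg/mL × 2792.1 = 4998 μg/mL = 5.00 mg/mL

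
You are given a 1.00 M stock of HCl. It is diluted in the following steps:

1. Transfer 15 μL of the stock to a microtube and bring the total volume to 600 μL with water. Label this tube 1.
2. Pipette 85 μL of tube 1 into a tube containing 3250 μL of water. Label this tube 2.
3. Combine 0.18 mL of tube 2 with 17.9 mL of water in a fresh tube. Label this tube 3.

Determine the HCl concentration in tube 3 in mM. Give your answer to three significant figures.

Step 1: 15 μL brought to 600 μL → factor 600/15 = 40
Step 2: 85 μL + 3250 μL = 3335 μL total → factor 3335/85 = 39.235
Step 3: 0.18 mL + 17.9 mL = 18.08 mL total → factor 18.08/0.18 = 100.44
Overall dilution factor = 40 × 39.235 × 100.44 = 1.5764 × 10^5
Final = 1.00 M / 1.5764 × 10^5 = 6.344 × 10^-6 M = 0.00634 mM

0.00634 mM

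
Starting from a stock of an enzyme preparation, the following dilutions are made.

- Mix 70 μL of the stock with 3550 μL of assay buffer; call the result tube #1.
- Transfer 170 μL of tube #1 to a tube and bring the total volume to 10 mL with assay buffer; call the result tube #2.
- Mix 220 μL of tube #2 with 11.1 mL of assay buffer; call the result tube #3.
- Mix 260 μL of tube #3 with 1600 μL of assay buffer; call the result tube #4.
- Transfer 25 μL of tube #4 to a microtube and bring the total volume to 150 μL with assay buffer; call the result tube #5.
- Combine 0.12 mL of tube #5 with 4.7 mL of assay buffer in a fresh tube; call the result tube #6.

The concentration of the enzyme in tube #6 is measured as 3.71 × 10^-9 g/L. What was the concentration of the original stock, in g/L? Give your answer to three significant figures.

1.00 g/L

Step 1: 70 μL + 3550 μL = 3620 μL total → factor 3620/70 = 51.714
Step 2: 170 μL brought to 10 mL → factor 10000/170 = 58.824
Step 3: 220 μL + 11.1 mL = 11320 μL total → factor 11320/220 = 51.455
Step 4: 260 μL + 1600 μL = 1860 μL total → factor 1860/260 = 7.1538
Step 5: 25 μL brought to 150 μL → factor 150/25 = 6
Step 6: 0.12 mL + 4.7 mL = 4.82 mL total → factor 4.82/0.12 = 40.167
Overall dilution factor = 51.714 × 58.824 × 51.455 × 7.1538 × 6 × 40.167 = 2.6986 × 10^8
Stock = 3.71 × 10^-9 g/L × 2.6986 × 10^8 = 1.00 g/L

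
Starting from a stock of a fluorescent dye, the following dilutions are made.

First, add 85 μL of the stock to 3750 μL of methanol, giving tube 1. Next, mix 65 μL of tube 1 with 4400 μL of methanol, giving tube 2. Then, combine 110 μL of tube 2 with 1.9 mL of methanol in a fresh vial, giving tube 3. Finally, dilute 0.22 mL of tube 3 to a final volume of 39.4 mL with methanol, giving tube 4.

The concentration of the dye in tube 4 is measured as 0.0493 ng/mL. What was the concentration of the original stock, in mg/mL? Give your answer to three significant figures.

0.500 mg/mL

Step 1: 85 μL + 3750 μL = 3835 μL total → factor 3835/85 = 45.118
Step 2: 65 μL + 4400 μL = 4465 μL total → factor 4465/65 = 68.692
Step 3: 110 μL + 1.9 mL = 2010 μL total → factor 2010/110 = 18.273
Step 4: 0.22 mL brought to 39.4 mL → factor 39.4/0.22 = 179.09
Overall dilution factor = 45.118 × 68.692 × 18.273 × 179.09 = 1.0142 × 10^7
Stock = 0.0493 ng/mL × 1.0142 × 10^7 = 5.000 × 10^5 ng/mL = 0.500 mg/mL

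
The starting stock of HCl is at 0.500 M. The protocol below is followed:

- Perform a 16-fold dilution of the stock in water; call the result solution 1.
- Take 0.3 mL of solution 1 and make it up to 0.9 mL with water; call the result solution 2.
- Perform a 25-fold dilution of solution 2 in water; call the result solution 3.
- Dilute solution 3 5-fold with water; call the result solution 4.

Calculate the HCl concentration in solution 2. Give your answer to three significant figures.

0.0104 M

Step 1: 16-fold → factor 16
Step 2: 0.3 mL brought to 0.9 mL → factor 0.9/0.3 = 3
Dilution factor through solution 2 = 16 × 3 = 48
[solution 2] = 0.500 M / 48 = 0.0104 M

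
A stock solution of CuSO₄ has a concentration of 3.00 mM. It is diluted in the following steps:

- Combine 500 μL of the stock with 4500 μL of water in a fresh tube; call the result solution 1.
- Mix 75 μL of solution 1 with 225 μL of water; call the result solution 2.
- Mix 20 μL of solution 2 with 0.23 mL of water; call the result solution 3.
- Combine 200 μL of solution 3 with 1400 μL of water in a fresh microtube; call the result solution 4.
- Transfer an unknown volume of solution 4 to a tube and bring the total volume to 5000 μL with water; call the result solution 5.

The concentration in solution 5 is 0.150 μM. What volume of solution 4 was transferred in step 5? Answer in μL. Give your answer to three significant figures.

1.00 × 10^3 μL

Step 1: 500 μL + 4500 μL = 5000 μL total → factor 5000/500 = 10
Step 2: 75 μL + 225 μL = 300 μL total → factor 300/75 = 4
Step 3: 20 μL + 0.23 mL = 250 μL total → factor 250/20 = 12.5
Step 4: 200 μL + 1400 μL = 1600 μL total → factor 1600/200 = 8
Step 5: v brought to 5000 μL → factor = 5000 μL/v
Product of known-step factors = 4000
Overall factor = 3.00 mM / (0.150 μM) = 20000
Step-5 factor = 20000 / 4000 = 5
v = 5000 μL / 5 = 1.00 × 10^3 μL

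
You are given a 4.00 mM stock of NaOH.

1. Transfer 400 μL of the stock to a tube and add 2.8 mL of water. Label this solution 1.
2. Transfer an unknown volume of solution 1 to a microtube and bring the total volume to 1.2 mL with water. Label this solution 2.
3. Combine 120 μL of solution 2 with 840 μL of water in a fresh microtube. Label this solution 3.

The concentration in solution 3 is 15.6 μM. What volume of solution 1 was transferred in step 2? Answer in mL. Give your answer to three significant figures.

Step 1: 400 μL + 2.8 mL = 3200 μL total → factor 3200/400 = 8
Step 2: v brought to 1.2 mL → factor = 1.2 mL/v
Step 3: 120 μL + 840 μL = 960 μL total → factor 960/120 = 8
Product of known-step factors = 64
Overall factor = 4.00 mM / (15.6 μM) = 256.41
Step-2 factor = 256.41 / 64 = 4.0064
v = 1.2 mL / 4.0064 = 0.300 mL

0.300 mL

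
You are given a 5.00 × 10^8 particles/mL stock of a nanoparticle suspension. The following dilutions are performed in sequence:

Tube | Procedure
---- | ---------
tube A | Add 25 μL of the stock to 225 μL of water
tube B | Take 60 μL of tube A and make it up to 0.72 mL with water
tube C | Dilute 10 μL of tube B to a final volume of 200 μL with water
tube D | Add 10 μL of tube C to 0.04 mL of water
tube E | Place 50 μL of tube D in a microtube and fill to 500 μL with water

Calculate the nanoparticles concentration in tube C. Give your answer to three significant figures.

Step 1: 25 μL + 225 μL = 250 μL total → factor 250/25 = 10
Step 2: 60 μL brought to 0.72 mL → factor 720/60 = 12
Step 3: 10 μL brought to 200 μL → factor 200/10 = 20
Dilution factor through tube C = 10 × 12 × 20 = 2400
[tube C] = 5.00 × 10^8 particles/mL / 2400 = 2.08 × 10^5 particles/mL

2.08 × 10^5 particles/mL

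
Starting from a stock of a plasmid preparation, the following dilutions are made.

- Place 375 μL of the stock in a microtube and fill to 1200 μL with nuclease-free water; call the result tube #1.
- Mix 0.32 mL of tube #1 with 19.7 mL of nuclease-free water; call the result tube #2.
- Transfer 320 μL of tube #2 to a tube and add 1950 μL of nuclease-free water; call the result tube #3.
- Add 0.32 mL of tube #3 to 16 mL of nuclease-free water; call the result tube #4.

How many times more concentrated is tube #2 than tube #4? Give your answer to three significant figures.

362

Step 1: 375 μL brought to 1200 μL → factor 1200/375 = 3.2
Step 2: 0.32 mL + 19.7 mL = 20.02 mL total → factor 20.02/0.32 = 62.562
Step 3: 320 μL + 1950 μL = 2270 μL total → factor 2270/320 = 7.0938
Step 4: 0.32 mL + 16 mL = 16.32 mL total → factor 16.32/0.32 = 51
Dilution factor to tube #2 = 200.2; to tube #4 = 72429
[tube #2]/[tube #4] = (factor to tube #4)/(factor to tube #2) = 72429/200.2 = 362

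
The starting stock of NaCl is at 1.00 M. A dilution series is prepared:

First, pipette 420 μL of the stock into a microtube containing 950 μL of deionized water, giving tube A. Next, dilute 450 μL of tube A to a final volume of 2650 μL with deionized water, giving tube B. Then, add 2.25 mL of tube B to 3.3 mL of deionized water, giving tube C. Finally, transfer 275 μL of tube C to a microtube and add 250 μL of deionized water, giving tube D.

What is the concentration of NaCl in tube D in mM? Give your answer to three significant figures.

Step 1: 420 μL + 950 μL = 1370 μL total → factor 1370/420 = 3.2619
Step 2: 450 μL brought to 2650 μL → factor 2650/450 = 5.8889
Step 3: 2.25 mL + 3.3 mL = 5.55 mL total → factor 5.55/2.25 = 2.4667
Step 4: 275 μL + 250 μL = 525 μL total → factor 525/275 = 1.9091
Overall dilution factor = 3.2619 × 5.8889 × 2.4667 × 1.9091 = 90.457
Final = 1.00 M / 90.457 = 0.01105 M = 11.1 mM

11.1 mM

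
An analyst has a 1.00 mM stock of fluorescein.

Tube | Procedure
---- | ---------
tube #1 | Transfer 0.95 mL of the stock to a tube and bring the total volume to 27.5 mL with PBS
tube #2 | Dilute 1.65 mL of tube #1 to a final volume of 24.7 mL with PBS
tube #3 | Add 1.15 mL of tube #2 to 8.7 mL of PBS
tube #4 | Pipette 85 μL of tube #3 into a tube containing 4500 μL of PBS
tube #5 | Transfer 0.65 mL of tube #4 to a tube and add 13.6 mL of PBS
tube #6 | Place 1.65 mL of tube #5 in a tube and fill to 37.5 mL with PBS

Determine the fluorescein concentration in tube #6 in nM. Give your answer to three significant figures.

Step 1: 0.95 mL brought to 27.5 mL → factor 27.5/0.95 = 28.947
Step 2: 1.65 mL brought to 24.7 mL → factor 24.7/1.65 = 14.97
Step 3: 1.15 mL + 8.7 mL = 9.85 mL total → factor 9.85/1.15 = 8.5652
Step 4: 85 μL + 4500 μL = 4585 μL total → factor 4585/85 = 53.941
Step 5: 0.65 mL + 13.6 mL = 14.25 mL total → factor 14.25/0.65 = 21.923
Step 6: 1.65 mL brought to 37.5 mL → factor 37.5/1.65 = 22.727
Overall dilution factor = 28.947 × 14.97 × 8.5652 × 53.941 × 21.923 × 22.727 = 9.9754 × 10^7
Final = 1.00 mM / 9.9754 × 10^7 = 1.002 × 10^-8 mM = 0.0100 nM

0.0100 nM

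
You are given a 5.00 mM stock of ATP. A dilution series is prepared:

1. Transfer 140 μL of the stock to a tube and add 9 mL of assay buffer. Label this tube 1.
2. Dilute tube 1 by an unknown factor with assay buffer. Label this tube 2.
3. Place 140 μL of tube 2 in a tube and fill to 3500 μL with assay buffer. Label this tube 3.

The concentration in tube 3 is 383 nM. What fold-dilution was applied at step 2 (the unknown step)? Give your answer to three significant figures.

Step 1: 140 μL + 9 mL = 9140 μL total → factor 9140/140 = 65.286
Step 2: unknown factor x
Step 3: 140 μL brought to 3500 μL → factor 3500/140 = 25
Product of known-step factors = 1632.1
Overall factor = 5.00 mM / (383 nM) = 13055
x = 13055 / 1632.1 = 8.00

8.00-fold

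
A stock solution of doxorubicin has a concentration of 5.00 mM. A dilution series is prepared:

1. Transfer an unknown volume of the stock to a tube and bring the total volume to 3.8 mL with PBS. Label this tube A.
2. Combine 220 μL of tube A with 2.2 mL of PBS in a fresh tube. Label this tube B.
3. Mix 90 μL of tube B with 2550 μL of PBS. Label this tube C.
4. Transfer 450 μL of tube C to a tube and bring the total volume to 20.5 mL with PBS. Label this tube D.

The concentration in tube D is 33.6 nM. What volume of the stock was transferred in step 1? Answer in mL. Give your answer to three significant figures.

Step 1: v brought to 3.8 mL → factor = 3.8 mL/v
Step 2: 220 μL + 2.2 mL = 2420 μL total → factor 2420/220 = 11
Step 3: 90 μL + 2550 μL = 2640 μL total → factor 2640/90 = 29.333
Step 4: 450 μL brought to 20.5 mL → factor 20500/450 = 45.556
Product of known-step factors = 14699
Overall factor = 5.00 mM / (33.6 nM) = 1.4881 × 10^5
Step-1 factor = 1.4881 × 10^5 / 14699 = 10.124
v = 3.8 mL / 10.124 = 0.375 mL

0.375 mL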